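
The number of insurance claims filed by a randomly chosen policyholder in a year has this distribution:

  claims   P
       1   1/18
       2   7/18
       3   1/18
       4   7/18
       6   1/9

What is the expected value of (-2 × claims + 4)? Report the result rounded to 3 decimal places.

-2.444

E[-2x+4] = (1/18)·2 + (7/18)·0 + (1/18)·(-2) + (7/18)·(-4) + (1/9)·(-8)
     = -22/9 ≈ -2.444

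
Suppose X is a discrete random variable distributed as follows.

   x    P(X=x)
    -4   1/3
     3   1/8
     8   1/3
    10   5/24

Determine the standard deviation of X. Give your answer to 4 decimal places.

E[X] = 91/24, E[X²] = 389/8
Var(X) = E[X²] − (E[X])² = 389/8 − 8281/576 = 19727/576
SD(X) = √(19727/576) ≈ 5.8522

5.8522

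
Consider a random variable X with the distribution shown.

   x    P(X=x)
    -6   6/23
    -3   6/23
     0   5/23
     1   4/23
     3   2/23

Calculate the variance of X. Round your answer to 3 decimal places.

E[X] = (6/23)·(-6) + (6/23)·(-3) + (5/23)·0 + (4/23)·1 + (2/23)·3 = -44/23
E[X²] = (6/23)·36 + (6/23)·9 + (5/23)·0 + (4/23)·1 + (2/23)·9 = 292/23
Var(X) = 292/23 − (-44/23)² = 4780/529 ≈ 9.036

9.036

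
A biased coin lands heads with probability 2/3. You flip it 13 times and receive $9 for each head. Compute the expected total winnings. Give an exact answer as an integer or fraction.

$78

E[#heads] = 13·2/3 = 26/3 (linearity over flips).
E[winnings] = 9·26/3 = 78.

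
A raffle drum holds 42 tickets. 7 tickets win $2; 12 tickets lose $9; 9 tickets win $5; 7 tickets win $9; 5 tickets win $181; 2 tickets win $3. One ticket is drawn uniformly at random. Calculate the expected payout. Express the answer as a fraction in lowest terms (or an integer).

925/42 dollars

E[payout] = (7/42)·2 + (12/42)·(-9) + (9/42)·5 + (7/42)·9 + (5/42)·181 + (2/42)·3 = 925/42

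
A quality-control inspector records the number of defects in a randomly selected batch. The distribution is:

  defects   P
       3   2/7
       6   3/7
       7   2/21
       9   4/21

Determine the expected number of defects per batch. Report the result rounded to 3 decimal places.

5.810

E[X] = (2/7)·3 + (3/7)·6 + (2/21)·7 + (4/21)·9
     = 122/21 ≈ 5.810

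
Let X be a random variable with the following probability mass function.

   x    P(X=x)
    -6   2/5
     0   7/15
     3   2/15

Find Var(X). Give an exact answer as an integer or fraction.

E[X] = (2/5)·(-6) + (7/15)·0 + (2/15)·3 = -2
E[X²] = (2/5)·36 + (7/15)·0 + (2/15)·9 = 78/5
Var(X) = 78/5 − (-2)² = 58/5

58/5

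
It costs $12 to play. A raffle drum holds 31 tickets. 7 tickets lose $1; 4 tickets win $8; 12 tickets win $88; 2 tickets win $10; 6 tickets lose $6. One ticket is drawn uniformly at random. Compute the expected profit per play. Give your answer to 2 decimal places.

$22.35

E[payout] = (7/31)·(-1) + (4/31)·8 + (12/31)·88 + (2/31)·10 + (6/31)·(-6) = 1065/31
Expected profit = 1065/31 − 12 = 693/31 ≈ $22.35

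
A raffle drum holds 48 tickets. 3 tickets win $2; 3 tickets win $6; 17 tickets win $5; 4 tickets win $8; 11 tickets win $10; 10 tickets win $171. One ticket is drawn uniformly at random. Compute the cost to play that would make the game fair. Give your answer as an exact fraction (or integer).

1961/48 dollars

E[payout] = (3/48)·2 + (3/48)·6 + (17/48)·5 + (4/48)·8 + (11/48)·10 + (10/48)·171 = 1961/48
Fair fee = E[payout] = 1961/48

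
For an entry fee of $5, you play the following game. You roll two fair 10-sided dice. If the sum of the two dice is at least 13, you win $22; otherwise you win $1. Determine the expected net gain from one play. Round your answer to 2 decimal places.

E[payout] = (16/25)·1 + (9/25)·22 = 214/25
Expected profit = 214/25 − 5 = 89/25 ≈ $3.56

$3.56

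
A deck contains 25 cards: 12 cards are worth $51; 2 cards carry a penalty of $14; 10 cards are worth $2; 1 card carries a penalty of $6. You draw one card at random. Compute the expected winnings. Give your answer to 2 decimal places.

E[payout] = (12/25)·51 + (2/25)·(-14) + (10/25)·2 + (1/25)·(-6) = 598/25
≈ $23.92

$23.92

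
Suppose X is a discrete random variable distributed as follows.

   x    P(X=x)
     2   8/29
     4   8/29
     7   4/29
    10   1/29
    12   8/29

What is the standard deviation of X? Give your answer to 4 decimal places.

E[X] = 182/29, E[X²] = 1608/29
Var(X) = E[X²] − (E[X])² = 1608/29 − 33124/841 = 13508/841
SD(X) = √(13508/841) ≈ 4.0077

4.0077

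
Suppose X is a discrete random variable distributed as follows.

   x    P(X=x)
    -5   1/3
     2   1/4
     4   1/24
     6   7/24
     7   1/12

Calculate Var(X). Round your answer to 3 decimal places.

E[X] = (1/3)·(-5) + (1/4)·2 + (1/24)·4 + (7/24)·6 + (1/12)·7 = 4/3
E[X²] = (1/3)·25 + (1/4)·4 + (1/24)·16 + (7/24)·36 + (1/12)·49 = 295/12
Var(X) = 295/12 − (4/3)² = 821/36 ≈ 22.806

22.806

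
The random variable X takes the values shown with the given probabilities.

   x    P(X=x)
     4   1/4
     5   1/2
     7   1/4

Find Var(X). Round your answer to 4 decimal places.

E[X] = (1/4)·4 + (1/2)·5 + (1/4)·7 = 21/4
E[X²] = (1/4)·16 + (1/2)·25 + (1/4)·49 = 115/4
Var(X) = 115/4 − (21/4)² = 19/16 ≈ 1.1875

1.1875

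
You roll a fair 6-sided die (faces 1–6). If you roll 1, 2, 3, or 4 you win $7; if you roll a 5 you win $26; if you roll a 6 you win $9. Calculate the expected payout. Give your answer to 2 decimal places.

$10.50

E[payout] = (2/3)·7 + (1/6)·9 + (1/6)·26 = 21/2
≈ $10.50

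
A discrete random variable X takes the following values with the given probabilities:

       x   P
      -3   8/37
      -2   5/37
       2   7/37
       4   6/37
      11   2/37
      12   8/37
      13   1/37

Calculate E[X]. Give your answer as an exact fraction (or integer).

135/37

E[X] = (8/37)·(-3) + (5/37)·(-2) + (7/37)·2 + (6/37)·4 + (2/37)·11 + (8/37)·12 + (1/37)·13
     = 135/37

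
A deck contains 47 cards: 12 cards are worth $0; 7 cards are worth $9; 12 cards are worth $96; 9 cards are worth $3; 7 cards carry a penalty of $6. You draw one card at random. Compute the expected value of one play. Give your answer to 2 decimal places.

$25.53

E[payout] = (12/47)·0 + (7/47)·9 + (12/47)·96 + (9/47)·3 + (7/47)·(-6) = 1200/47
≈ $25.53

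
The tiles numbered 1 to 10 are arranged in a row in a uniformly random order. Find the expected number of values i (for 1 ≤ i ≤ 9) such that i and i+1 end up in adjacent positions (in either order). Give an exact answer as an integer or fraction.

9/5

For each i ∈ {1,…,9}, let Xᵢ = 1 if i and i+1 are adjacent. P(Xᵢ=1) = 2·(10−1)!/10! = 2/10.
By linearity, E[ΣXᵢ] = (9)·(2/10) = 9/5.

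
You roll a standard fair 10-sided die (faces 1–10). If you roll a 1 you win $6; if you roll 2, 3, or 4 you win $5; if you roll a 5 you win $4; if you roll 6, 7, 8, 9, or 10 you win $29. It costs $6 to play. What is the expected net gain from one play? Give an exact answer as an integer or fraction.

E[payout] = (1/10)·4 + (3/10)·5 + (1/10)·6 + (1/2)·29 = 17
Expected profit = 17 − 6 = 11

$11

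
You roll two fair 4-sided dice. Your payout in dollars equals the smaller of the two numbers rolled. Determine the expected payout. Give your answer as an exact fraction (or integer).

Distribution of the smaller of the two numbers rolled: 1 w.p. 7/16, 2 w.p. 5/16, 3 w.p. 3/16, 4 w.p. 1/16
E[payout] = (7/16)·1 + (5/16)·2 + (3/16)·3 + (1/16)·4 = 15/8

15/8 dollars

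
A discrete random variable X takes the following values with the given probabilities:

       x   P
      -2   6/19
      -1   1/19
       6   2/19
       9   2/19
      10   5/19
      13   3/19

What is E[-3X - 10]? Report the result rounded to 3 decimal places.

E[-3x-10] = (6/19)·(-4) + (1/19)·(-7) + (2/19)·(-28) + (2/19)·(-37) + (5/19)·(-40) + (3/19)·(-49)
     = -508/19 ≈ -26.737

-26.737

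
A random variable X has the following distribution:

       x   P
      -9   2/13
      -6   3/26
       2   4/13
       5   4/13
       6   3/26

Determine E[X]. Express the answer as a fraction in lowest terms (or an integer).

10/13

E[X] = (2/13)·(-9) + (3/26)·(-6) + (4/13)·2 + (4/13)·5 + (3/26)·6
     = 10/13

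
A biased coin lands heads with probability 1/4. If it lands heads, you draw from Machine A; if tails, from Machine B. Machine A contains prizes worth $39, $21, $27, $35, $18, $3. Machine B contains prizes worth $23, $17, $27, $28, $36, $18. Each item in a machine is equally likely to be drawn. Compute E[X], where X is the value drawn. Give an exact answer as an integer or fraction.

E[X | Machine A] = (39 + 21 + 27 + 35 + 18 + 3)/6 = 143/6
E[X | Machine B] = (23 + 17 + 27 + 28 + 36 + 18)/6 = 149/6
E[X] = (1/4)·143/6 + (3/4)·149/6 = 295/12

295/12 dollars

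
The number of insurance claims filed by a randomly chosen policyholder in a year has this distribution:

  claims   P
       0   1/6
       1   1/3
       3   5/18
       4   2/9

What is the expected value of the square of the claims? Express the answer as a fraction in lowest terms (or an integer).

E[X²] = (1/6)·0 + (1/3)·1 + (5/18)·9 + (2/9)·16
     = 115/18

115/18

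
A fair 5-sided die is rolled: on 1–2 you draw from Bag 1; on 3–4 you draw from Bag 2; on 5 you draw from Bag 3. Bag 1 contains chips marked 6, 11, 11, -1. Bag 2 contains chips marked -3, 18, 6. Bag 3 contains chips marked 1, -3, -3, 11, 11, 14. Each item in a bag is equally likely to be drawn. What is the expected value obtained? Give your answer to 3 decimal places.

E[X | Bag 1] = (6 + 11 + 11 − 1)/4 = 27/4
E[X | Bag 2] = (-3 + 18 + 6)/3 = 7
E[X | Bag 3] = (1 − 3 − 3 + 11 + 11 + 14)/6 = 31/6
E[X] = (2/5)·27/4 + (2/5)·7 + (1/5)·31/6 = 98/15 ≈ 6.533

6.533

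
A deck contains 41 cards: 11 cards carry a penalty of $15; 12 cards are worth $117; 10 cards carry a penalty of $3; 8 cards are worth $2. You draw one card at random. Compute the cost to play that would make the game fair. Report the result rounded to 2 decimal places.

E[payout] = (11/41)·(-15) + (12/41)·117 + (10/41)·(-3) + (8/41)·2 = 1225/41
Fair fee = E[payout] = 1225/41 ≈ $29.88

$29.88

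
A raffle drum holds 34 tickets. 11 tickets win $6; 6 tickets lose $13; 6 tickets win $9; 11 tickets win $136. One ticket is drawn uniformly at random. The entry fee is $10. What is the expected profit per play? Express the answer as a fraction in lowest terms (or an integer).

599/17 dollars

E[payout] = (11/34)·6 + (6/34)·(-13) + (6/34)·9 + (11/34)·136 = 769/17
Expected profit = 769/17 − 10 = 599/17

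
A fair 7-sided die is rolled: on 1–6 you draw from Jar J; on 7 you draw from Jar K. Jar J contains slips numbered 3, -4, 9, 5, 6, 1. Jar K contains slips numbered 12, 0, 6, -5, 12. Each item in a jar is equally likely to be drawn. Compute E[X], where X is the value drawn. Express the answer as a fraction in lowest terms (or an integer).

25/7

E[X | Jar J] = (3 − 4 + 9 + 5 + 6 + 1)/6 = 10/3
E[X | Jar K] = (12 + 0 + 6 − 5 + 12)/5 = 5
E[X] = (6/7)·10/3 + (1/7)·5 = 25/7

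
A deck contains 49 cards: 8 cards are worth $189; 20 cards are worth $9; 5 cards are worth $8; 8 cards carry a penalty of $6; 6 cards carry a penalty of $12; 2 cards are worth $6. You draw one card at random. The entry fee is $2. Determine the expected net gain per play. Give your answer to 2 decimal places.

$31.14

E[payout] = (8/49)·189 + (20/49)·9 + (5/49)·8 + (8/49)·(-6) + (6/49)·(-12) + (2/49)·6 = 232/7
Expected profit = 232/7 − 2 = 218/7 ≈ $31.14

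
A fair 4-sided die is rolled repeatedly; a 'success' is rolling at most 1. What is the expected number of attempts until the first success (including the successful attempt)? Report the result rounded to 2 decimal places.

4.00

For a geometric distribution, E[trials] = 1/p = 1/(1/4) = 4.
≈ 4.00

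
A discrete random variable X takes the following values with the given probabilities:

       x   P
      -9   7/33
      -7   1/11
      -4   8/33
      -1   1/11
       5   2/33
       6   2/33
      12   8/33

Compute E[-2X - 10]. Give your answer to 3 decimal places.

-9.939

E[-2x-10] = (7/33)·8 + (1/11)·4 + (8/33)·(-2) + (1/11)·(-8) + (2/33)·(-20) + (2/33)·(-22) + (8/33)·(-34)
     = -328/33 ≈ -9.939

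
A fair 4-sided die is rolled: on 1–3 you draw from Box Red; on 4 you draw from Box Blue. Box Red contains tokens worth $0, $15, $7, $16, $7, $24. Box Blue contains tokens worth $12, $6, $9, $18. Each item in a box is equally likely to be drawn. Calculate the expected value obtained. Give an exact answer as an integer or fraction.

E[X | Box Red] = (0 + 15 + 7 + 16 + 7 + 24)/6 = 23/2
E[X | Box Blue] = (12 + 6 + 9 + 18)/4 = 45/4
E[X] = (3/4)·23/2 + (1/4)·45/4 = 183/16

183/16 dollars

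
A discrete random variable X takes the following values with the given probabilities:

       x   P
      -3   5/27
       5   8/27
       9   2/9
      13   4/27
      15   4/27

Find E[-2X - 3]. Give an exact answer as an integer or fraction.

-463/27

E[-2x-3] = (5/27)·3 + (8/27)·(-13) + (2/9)·(-21) + (4/27)·(-29) + (4/27)·(-33)
     = -463/27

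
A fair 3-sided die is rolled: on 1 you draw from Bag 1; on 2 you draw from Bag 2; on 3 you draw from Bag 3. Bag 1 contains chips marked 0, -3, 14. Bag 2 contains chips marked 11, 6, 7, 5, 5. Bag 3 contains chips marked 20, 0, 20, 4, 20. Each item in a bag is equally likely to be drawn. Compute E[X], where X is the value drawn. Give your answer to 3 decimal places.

7.756

E[X | Bag 1] = (0 − 3 + 14)/3 = 11/3
E[X | Bag 2] = (11 + 6 + 7 + 5 + 5)/5 = 34/5
E[X | Bag 3] = (20 + 0 + 20 + 4 + 20)/5 = 64/5
E[X] = (1/3)·11/3 + (1/3)·34/5 + (1/3)·64/5 = 349/45 ≈ 7.756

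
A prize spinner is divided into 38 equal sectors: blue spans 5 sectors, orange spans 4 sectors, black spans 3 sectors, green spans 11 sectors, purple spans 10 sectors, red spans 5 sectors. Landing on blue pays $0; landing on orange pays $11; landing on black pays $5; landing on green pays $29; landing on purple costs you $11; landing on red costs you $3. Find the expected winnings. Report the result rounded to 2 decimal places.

$6.66

E[payout] = (5/38)·0 + (4/38)·11 + (3/38)·5 + (11/38)·29 + (10/38)·(-11) + (5/38)·(-3) = 253/38
≈ $6.66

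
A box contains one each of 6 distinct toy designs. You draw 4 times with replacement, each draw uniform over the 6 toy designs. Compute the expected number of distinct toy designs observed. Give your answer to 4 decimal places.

Let Xⱼ=1 if type j appears at least once. P(Xⱼ=1) = 1 − ((6−1)/6)^4 = 671/1296.
E[#distinct] = 6·671/1296 = 671/216.
≈ 3.1065

3.1065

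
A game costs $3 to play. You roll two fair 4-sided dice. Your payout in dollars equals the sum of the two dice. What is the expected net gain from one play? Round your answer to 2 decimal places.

$2.00

Distribution of the sum of the two dice: 2 w.p. 1/16, 3 w.p. 1/8, 4 w.p. 3/16, 5 w.p. 1/4, 6 w.p. 3/16, 7 w.p. 1/8, …
E[payout] = (1/16)·2 + (1/8)·3 + (3/16)·4 + (1/4)·5 + (3/16)·6 + (1/8)·7 + (1/16)·8 = 5
Expected profit = 5 − 3 = 2 ≈ $2.00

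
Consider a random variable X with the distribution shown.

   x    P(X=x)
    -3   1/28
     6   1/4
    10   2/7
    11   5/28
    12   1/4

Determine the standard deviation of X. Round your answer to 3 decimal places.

3.255

E[X] = 129/14, E[X²] = 191/2
Var(X) = E[X²] − (E[X])² = 191/2 − 16641/196 = 2077/196
SD(X) = √(2077/196) ≈ 3.255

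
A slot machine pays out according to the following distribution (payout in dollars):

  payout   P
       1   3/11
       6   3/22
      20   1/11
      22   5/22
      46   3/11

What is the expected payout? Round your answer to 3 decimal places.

$20.455

E[X] = (3/11)·1 + (3/22)·6 + (1/11)·20 + (5/22)·22 + (3/11)·46
     = 225/11 ≈ 20.455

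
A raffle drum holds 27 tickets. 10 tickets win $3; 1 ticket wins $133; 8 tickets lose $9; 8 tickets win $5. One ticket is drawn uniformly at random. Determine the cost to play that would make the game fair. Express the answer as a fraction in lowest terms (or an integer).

131/27 dollars

E[payout] = (10/27)·3 + (1/27)·133 + (8/27)·(-9) + (8/27)·5 = 131/27
Fair fee = E[payout] = 131/27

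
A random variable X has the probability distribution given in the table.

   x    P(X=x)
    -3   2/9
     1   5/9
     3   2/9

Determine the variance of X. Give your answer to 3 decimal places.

4.247

E[X] = (2/9)·(-3) + (5/9)·1 + (2/9)·3 = 5/9
E[X²] = (2/9)·9 + (5/9)·1 + (2/9)·9 = 41/9
Var(X) = 41/9 − (5/9)² = 344/81 ≈ 4.247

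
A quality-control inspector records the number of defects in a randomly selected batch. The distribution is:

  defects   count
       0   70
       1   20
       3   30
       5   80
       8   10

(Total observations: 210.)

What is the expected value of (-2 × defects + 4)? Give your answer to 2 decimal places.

-1.62

Total = 210, so P(defects=0) = 70/210, etc.
E[-2x+4] = (1/3)·4 + (2/21)·2 + (1/7)·(-2) + (8/21)·(-6) + (1/21)·(-12)
     = -34/21 ≈ -1.62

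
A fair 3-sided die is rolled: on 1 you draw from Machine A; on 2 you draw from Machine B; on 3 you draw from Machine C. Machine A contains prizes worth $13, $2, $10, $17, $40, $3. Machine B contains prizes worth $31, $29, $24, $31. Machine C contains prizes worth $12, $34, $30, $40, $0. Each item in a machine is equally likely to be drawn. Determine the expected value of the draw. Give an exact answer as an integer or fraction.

E[X | Machine A] = (13 + 2 + 10 + 17 + 40 + 3)/6 = 85/6
E[X | Machine B] = (31 + 29 + 24 + 31)/4 = 115/4
E[X | Machine C] = (12 + 34 + 30 + 40 + 0)/5 = 116/5
E[X] = (1/3)·85/6 + (1/3)·115/4 + (1/3)·116/5 = 3967/180

3967/180 dollars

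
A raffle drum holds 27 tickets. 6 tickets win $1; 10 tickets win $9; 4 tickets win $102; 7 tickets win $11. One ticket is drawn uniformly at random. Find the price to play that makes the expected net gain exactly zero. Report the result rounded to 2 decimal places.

E[payout] = (6/27)·1 + (10/27)·9 + (4/27)·102 + (7/27)·11 = 581/27
Fair fee = E[payout] = 581/27 ≈ $21.52

$21.52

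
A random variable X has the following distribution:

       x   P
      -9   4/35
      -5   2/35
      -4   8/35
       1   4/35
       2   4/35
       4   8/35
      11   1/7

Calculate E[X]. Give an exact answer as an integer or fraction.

3/5

E[X] = (4/35)·(-9) + (2/35)·(-5) + (8/35)·(-4) + (4/35)·1 + (4/35)·2 + (8/35)·4 + (1/7)·11
     = 3/5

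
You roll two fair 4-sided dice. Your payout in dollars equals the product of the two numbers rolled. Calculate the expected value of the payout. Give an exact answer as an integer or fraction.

Distribution of the product of the two numbers rolled: 1 w.p. 1/16, 2 w.p. 1/8, 3 w.p. 1/8, 4 w.p. 3/16, 6 w.p. 1/8, 8 w.p. 1/8, …
E[payout] = (1/16)·1 + (1/8)·2 + (1/8)·3 + (3/16)·4 + (1/8)·6 + (1/8)·8 + (1/16)·9 + (1/8)·12 + (1/16)·16 = 25/4

25/4 dollars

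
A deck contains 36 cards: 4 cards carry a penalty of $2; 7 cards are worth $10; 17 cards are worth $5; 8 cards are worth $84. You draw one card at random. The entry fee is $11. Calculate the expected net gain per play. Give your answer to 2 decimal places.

E[payout] = (4/36)·(-2) + (7/36)·10 + (17/36)·5 + (8/36)·84 = 91/4
Expected profit = 91/4 − 11 = 47/4 ≈ $11.75

$11.75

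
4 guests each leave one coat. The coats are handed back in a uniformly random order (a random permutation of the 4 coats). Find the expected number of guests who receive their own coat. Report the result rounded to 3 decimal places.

Let Xᵢ = 1 if person i gets their own coat. For each i, P(Xᵢ=1) = 1/4.
By linearity of expectation, E[X₁+…+X_4] = 4·(1/4) = 1.
≈ 1.000

1.000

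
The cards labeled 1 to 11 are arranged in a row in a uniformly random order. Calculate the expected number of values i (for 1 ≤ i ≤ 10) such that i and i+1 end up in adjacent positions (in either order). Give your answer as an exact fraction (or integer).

For each i ∈ {1,…,10}, let Xᵢ = 1 if i and i+1 are adjacent. P(Xᵢ=1) = 2·(11−1)!/11! = 2/11.
By linearity, E[ΣXᵢ] = (10)·(2/11) = 20/11.

20/11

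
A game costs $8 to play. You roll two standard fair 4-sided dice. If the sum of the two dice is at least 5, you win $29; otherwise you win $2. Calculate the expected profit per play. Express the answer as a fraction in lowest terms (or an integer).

E[payout] = (3/8)·2 + (5/8)·29 = 151/8
Expected profit = 151/8 − 8 = 87/8

87/8 dollars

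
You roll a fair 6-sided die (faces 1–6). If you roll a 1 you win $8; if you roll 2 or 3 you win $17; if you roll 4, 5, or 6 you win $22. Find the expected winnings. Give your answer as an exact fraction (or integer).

E[payout] = (1/6)·8 + (1/3)·17 + (1/2)·22 = 18

$18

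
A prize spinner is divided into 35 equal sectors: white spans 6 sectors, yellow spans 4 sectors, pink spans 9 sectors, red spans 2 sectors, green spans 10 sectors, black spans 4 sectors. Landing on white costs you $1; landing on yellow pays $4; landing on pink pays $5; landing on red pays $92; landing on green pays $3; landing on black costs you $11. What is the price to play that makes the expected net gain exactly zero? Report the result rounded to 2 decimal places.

E[payout] = (6/35)·(-1) + (4/35)·4 + (9/35)·5 + (2/35)·92 + (10/35)·3 + (4/35)·(-11) = 45/7
Fair fee = E[payout] = 45/7 ≈ $6.43

$6.43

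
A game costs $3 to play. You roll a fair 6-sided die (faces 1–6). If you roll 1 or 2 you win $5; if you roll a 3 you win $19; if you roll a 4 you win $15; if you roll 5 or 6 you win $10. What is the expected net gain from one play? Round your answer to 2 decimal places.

E[payout] = (1/3)·5 + (1/3)·10 + (1/6)·15 + (1/6)·19 = 32/3
Expected profit = 32/3 − 3 = 23/3 ≈ $7.67

$7.67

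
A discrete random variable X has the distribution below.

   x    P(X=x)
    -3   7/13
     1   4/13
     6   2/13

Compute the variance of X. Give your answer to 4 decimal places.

E[X] = (7/13)·(-3) + (4/13)·1 + (2/13)·6 = -5/13
E[X²] = (7/13)·9 + (4/13)·1 + (2/13)·36 = 139/13
Var(X) = 139/13 − (-5/13)² = 1782/169 ≈ 10.5444

10.5444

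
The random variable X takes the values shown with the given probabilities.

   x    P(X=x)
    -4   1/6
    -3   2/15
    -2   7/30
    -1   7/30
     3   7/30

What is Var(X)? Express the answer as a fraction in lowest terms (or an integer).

1349/225

E[X] = (1/6)·(-4) + (2/15)·(-3) + (7/30)·(-2) + (7/30)·(-1) + (7/30)·3 = -16/15
E[X²] = (1/6)·16 + (2/15)·9 + (7/30)·4 + (7/30)·1 + (7/30)·9 = 107/15
Var(X) = 107/15 − (-16/15)² = 1349/225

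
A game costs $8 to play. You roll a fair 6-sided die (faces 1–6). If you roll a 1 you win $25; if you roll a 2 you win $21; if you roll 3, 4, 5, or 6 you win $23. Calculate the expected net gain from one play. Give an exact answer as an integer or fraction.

E[payout] = (1/6)·21 + (2/3)·23 + (1/6)·25 = 23
Expected profit = 23 − 8 = 15

$15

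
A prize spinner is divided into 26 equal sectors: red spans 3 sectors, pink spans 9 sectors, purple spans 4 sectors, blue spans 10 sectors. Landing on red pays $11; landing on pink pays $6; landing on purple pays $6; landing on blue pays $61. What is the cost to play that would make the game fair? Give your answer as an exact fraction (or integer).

721/26 dollars

E[payout] = (3/26)·11 + (9/26)·6 + (4/26)·6 + (10/26)·61 = 721/26
Fair fee = E[payout] = 721/26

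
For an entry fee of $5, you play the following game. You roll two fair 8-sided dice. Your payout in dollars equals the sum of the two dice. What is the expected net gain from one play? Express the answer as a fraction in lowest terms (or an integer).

$4

Distribution of the sum of the two dice: 2 w.p. 1/64, 3 w.p. 1/32, 4 w.p. 3/64, 5 w.p. 1/16, 6 w.p. 5/64, 7 w.p. 3/32, …
E[payout] = (1/64)·2 + (1/32)·3 + (3/64)·4 + (1/16)·5 + (5/64)·6 + (3/32)·7 + (7/64)·8 + (1/8)·9 + (7/64)·10 + (3/32)·11 + (5/64)·12 + (1/16)·13 + (3/64)·14 + (1/32)·15 + (1/64)·16 = 9
Expected profit = 9 − 5 = 4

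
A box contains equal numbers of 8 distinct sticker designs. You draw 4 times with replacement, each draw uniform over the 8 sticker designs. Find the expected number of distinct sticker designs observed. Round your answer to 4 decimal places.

3.3105

Let Xⱼ=1 if type j appears at least once. P(Xⱼ=1) = 1 − ((8−1)/8)^4 = 1695/4096.
E[#distinct] = 8·1695/4096 = 1695/512.
≈ 3.3105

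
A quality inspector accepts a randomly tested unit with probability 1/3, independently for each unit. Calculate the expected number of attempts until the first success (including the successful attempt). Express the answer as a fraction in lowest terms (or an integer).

For a geometric distribution, E[trials] = 1/p = 1/(1/3) = 3.

3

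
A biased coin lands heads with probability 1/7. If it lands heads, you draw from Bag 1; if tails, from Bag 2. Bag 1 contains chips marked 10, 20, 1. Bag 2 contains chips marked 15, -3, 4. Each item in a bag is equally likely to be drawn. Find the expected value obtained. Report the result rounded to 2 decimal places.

E[X | Bag 1] = (10 + 20 + 1)/3 = 31/3
E[X | Bag 2] = (15 − 3 + 4)/3 = 16/3
E[X] = (1/7)·31/3 + (6/7)·16/3 = 127/21 ≈ 6.05

6.05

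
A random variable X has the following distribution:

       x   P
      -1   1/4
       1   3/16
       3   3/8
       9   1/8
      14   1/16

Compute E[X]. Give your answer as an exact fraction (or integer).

49/16

E[X] = (1/4)·(-1) + (3/16)·1 + (3/8)·3 + (1/8)·9 + (1/16)·14
     = 49/16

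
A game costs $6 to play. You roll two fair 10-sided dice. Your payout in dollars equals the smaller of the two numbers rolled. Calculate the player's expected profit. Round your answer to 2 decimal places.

Distribution of the smaller of the two numbers rolled: 1 w.p. 19/100, 2 w.p. 17/100, 3 w.p. 3/20, 4 w.p. 13/100, 5 w.p. 11/100, 6 w.p. 9/100, …
E[payout] = (19/100)·1 + (17/100)·2 + (3/20)·3 + (13/100)·4 + (11/100)·5 + (9/100)·6 + (7/100)·7 + (1/20)·8 + (3/100)·9 + (1/100)·10 = 77/20
Expected profit = 77/20 − 6 = -43/20 ≈ -$2.15

-$2.15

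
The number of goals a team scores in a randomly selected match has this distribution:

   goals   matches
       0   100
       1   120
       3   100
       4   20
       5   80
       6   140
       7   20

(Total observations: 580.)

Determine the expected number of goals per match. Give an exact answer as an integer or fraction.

Total = 580, so P(goals=0) = 100/580, etc.
E[X] = (5/29)·0 + (6/29)·1 + (5/29)·3 + (1/29)·4 + (4/29)·5 + (7/29)·6 + (1/29)·7
     = 94/29

94/29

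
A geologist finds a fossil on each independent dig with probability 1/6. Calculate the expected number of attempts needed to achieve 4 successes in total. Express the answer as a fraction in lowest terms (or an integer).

24

By linearity (sum of 4 independent geometric waits), E[trials] = 4/p = 4/(1/6) = 24.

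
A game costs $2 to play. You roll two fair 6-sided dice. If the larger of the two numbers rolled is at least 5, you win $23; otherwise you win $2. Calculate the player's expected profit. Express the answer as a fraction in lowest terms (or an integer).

35/3 dollars

E[payout] = (4/9)·2 + (5/9)·23 = 41/3
Expected profit = 41/3 − 2 = 35/3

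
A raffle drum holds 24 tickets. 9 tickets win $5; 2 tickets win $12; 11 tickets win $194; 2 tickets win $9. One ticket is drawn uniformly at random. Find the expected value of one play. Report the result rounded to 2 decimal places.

$92.54

E[payout] = (9/24)·5 + (2/24)·12 + (11/24)·194 + (2/24)·9 = 2221/24
≈ $92.54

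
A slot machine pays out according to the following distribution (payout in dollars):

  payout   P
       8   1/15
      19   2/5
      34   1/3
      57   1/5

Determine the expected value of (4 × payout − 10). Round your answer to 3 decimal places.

113.467

E[4x-10] = (1/15)·22 + (2/5)·66 + (1/3)·126 + (1/5)·218
     = 1702/15 ≈ 113.467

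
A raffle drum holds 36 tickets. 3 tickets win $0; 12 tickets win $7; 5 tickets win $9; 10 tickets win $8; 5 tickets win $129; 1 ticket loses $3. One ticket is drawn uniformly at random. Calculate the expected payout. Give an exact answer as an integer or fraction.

E[payout] = (3/36)·0 + (12/36)·7 + (5/36)·9 + (10/36)·8 + (5/36)·129 + (1/36)·(-3) = 851/36

851/36 dollars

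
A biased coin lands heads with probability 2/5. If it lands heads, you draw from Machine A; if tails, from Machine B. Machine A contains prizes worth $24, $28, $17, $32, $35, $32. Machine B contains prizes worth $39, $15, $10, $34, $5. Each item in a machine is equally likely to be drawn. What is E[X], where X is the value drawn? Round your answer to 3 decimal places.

$23.560

E[X | Machine A] = (24 + 28 + 17 + 32 + 35 + 32)/6 = 28
E[X | Machine B] = (39 + 15 + 10 + 34 + 5)/5 = 103/5
E[X] = (2/5)·28 + (3/5)·103/5 = 589/25 ≈ 23.560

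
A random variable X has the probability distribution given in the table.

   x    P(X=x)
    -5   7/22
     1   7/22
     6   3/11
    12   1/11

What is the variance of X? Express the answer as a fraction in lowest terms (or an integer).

3517/121

E[X] = (7/22)·(-5) + (7/22)·1 + (3/11)·6 + (1/11)·12 = 16/11
E[X²] = (7/22)·25 + (7/22)·1 + (3/11)·36 + (1/11)·144 = 343/11
Var(X) = 343/11 − (16/11)² = 3517/121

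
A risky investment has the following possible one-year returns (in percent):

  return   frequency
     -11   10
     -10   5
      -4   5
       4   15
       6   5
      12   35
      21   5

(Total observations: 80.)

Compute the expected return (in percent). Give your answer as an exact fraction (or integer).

Total = 80, so P(return=-11) = 10/80, etc.
E[X] = (1/8)·(-11) + (1/16)·(-10) + (1/16)·(-4) + (3/16)·4 + (1/16)·6 + (7/16)·12 + (1/16)·21
     = 87/16

87/16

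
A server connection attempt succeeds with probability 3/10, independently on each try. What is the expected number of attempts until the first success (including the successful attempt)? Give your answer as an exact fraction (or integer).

For a geometric distribution, E[trials] = 1/p = 1/(3/10) = 10/3.

10/3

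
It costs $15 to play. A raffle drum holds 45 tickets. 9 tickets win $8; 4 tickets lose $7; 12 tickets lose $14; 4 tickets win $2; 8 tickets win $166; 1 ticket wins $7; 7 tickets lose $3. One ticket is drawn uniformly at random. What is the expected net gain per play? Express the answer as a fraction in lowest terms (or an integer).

523/45 dollars

E[payout] = (9/45)·8 + (4/45)·(-7) + (12/45)·(-14) + (4/45)·2 + (8/45)·166 + (1/45)·7 + (7/45)·(-3) = 1198/45
Expected profit = 1198/45 − 15 = 523/45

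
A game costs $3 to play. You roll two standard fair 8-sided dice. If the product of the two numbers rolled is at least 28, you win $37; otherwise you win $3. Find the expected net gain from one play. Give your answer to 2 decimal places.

$10.09

E[payout] = (45/64)·3 + (19/64)·37 = 419/32
Expected profit = 419/32 − 3 = 323/32 ≈ $10.09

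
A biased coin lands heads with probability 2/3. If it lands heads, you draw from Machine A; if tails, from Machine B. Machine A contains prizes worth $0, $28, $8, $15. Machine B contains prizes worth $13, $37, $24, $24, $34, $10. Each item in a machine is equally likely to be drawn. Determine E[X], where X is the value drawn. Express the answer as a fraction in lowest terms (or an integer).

E[X | Machine A] = (0 + 28 + 8 + 15)/4 = 51/4
E[X | Machine B] = (13 + 37 + 24 + 24 + 34 + 10)/6 = 71/3
E[X] = (2/3)·51/4 + (1/3)·71/3 = 295/18

295/18 dollars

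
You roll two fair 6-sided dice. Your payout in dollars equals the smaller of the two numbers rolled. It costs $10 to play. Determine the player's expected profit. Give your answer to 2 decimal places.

-$7.47

Distribution of the smaller of the two numbers rolled: 1 w.p. 11/36, 2 w.p. 1/4, 3 w.p. 7/36, 4 w.p. 5/36, 5 w.p. 1/12, 6 w.p. 1/36
E[payout] = (11/36)·1 + (1/4)·2 + (7/36)·3 + (5/36)·4 + (1/12)·5 + (1/36)·6 = 91/36
Expected profit = 91/36 − 10 = -269/36 ≈ -$7.47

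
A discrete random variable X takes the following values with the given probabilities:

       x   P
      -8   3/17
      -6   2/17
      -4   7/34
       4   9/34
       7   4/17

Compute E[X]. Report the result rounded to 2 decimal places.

E[X] = (3/17)·(-8) + (2/17)·(-6) + (7/34)·(-4) + (9/34)·4 + (4/17)·7
     = -4/17 ≈ -0.24

-0.24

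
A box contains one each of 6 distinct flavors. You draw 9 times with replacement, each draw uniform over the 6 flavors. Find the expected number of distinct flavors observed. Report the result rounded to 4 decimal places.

Let Xⱼ=1 if type j appears at least once. P(Xⱼ=1) = 1 − ((6−1)/6)^9 = 8124571/10077696.
E[#distinct] = 6·8124571/10077696 = 8124571/1679616.
≈ 4.8372

4.8372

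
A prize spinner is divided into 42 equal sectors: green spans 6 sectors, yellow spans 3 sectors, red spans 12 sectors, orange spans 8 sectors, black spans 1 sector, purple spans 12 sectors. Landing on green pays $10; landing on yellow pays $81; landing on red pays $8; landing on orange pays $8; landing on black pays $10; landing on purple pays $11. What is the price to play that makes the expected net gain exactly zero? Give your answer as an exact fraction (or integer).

605/42 dollars

E[payout] = (6/42)·10 + (3/42)·81 + (12/42)·8 + (8/42)·8 + (1/42)·10 + (12/42)·11 = 605/42
Fair fee = E[payout] = 605/42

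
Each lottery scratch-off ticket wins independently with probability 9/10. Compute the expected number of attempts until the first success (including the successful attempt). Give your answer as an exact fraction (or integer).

10/9

For a geometric distribution, E[trials] = 1/p = 1/(9/10) = 10/9.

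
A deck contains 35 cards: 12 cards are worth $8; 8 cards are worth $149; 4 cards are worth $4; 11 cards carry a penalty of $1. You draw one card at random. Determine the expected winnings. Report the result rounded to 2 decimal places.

$36.94

E[payout] = (12/35)·8 + (8/35)·149 + (4/35)·4 + (11/35)·(-1) = 1293/35
≈ $36.94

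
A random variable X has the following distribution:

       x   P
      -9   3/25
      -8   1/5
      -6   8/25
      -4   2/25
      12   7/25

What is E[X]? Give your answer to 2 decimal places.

E[X] = (3/25)·(-9) + (1/5)·(-8) + (8/25)·(-6) + (2/25)·(-4) + (7/25)·12
     = -39/25 ≈ -1.56

-1.56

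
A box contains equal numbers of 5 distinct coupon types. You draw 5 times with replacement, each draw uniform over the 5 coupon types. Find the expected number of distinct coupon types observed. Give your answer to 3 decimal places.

3.362

Let Xⱼ=1 if type j appears at least once. P(Xⱼ=1) = 1 − ((5−1)/5)^5 = 2101/3125.
E[#distinct] = 5·2101/3125 = 2101/625.
≈ 3.362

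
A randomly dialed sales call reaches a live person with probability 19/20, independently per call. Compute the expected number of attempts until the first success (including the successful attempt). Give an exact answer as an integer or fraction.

20/19

For a geometric distribution, E[trials] = 1/p = 1/(19/20) = 20/19.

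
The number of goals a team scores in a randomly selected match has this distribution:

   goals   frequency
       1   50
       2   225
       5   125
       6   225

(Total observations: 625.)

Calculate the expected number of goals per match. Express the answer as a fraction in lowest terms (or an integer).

Total = 625, so P(goals=1) = 50/625, etc.
E[X] = (2/25)·1 + (9/25)·2 + (1/5)·5 + (9/25)·6
     = 99/25

99/25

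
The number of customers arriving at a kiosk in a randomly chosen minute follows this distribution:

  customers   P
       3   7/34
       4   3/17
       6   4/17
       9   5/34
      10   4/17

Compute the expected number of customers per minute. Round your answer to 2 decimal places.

6.41

E[X] = (7/34)·3 + (3/17)·4 + (4/17)·6 + (5/34)·9 + (4/17)·10
     = 109/17 ≈ 6.41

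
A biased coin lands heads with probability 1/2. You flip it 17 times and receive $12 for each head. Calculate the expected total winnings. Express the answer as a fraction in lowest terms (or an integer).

E[#heads] = 17·1/2 = 17/2 (linearity over flips).
E[winnings] = 12·17/2 = 102.

$102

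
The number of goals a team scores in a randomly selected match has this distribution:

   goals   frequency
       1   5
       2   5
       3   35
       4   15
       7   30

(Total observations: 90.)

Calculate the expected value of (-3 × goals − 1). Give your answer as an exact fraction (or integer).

-14

Total = 90, so P(goals=1) = 5/90, etc.
E[-3x-1] = (1/18)·(-4) + (1/18)·(-7) + (7/18)·(-10) + (1/6)·(-13) + (1/3)·(-22)
     = -14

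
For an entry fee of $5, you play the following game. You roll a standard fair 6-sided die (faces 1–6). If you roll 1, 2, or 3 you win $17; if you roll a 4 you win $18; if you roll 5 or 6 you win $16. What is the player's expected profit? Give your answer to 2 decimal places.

E[payout] = (1/3)·16 + (1/2)·17 + (1/6)·18 = 101/6
Expected profit = 101/6 − 5 = 71/6 ≈ $11.83

$11.83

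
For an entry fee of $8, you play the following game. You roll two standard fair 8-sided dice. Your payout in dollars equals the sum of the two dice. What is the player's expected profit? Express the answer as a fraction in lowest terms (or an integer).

Distribution of the sum of the two dice: 2 w.p. 1/64, 3 w.p. 1/32, 4 w.p. 3/64, 5 w.p. 1/16, 6 w.p. 5/64, 7 w.p. 3/32, …
E[payout] = (1/64)·2 + (1/32)·3 + (3/64)·4 + (1/16)·5 + (5/64)·6 + (3/32)·7 + (7/64)·8 + (1/8)·9 + (7/64)·10 + (3/32)·11 + (5/64)·12 + (1/16)·13 + (3/64)·14 + (1/32)·15 + (1/64)·16 = 9
Expected profit = 9 − 8 = 1

$1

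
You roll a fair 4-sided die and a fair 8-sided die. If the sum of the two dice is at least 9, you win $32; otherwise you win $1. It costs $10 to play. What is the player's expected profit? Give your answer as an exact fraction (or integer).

E[payout] = (11/16)·1 + (5/16)·32 = 171/16
Expected profit = 171/16 − 10 = 11/16

11/16 dollars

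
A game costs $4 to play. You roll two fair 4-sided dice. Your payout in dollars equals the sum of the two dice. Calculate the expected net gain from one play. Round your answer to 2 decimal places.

Distribution of the sum of the two dice: 2 w.p. 1/16, 3 w.p. 1/8, 4 w.p. 3/16, 5 w.p. 1/4, 6 w.p. 3/16, 7 w.p. 1/8, …
E[payout] = (1/16)·2 + (1/8)·3 + (3/16)·4 + (1/4)·5 + (3/16)·6 + (1/8)·7 + (1/16)·8 = 5
Expected profit = 5 − 4 = 1 ≈ $1.00

$1.00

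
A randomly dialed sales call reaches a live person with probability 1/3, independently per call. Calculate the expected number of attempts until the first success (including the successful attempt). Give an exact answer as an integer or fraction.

3

For a geometric distribution, E[trials] = 1/p = 1/(1/3) = 3.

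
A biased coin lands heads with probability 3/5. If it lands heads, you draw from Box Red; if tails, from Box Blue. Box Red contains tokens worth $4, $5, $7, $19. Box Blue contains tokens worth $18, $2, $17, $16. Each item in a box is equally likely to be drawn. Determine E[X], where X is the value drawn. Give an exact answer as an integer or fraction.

211/20 dollars

E[X | Box Red] = (4 + 5 + 7 + 19)/4 = 35/4
E[X | Box Blue] = (18 + 2 + 17 + 16)/4 = 53/4
E[X] = (3/5)·35/4 + (2/5)·53/4 = 211/20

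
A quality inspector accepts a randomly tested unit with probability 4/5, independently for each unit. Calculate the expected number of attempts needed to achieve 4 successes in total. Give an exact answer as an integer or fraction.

By linearity (sum of 4 independent geometric waits), E[trials] = 4/p = 4/(4/5) = 5.

5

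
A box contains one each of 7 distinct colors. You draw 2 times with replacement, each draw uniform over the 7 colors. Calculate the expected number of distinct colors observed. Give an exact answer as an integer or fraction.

13/7

Let Xⱼ=1 if type j appears at least once. P(Xⱼ=1) = 1 − ((7−1)/7)^2 = 13/49.
E[#distinct] = 7·13/49 = 13/7.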